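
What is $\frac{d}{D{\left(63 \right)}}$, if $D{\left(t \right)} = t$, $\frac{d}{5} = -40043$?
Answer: $- \frac{200215}{63} \approx -3178.0$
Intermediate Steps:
$d = -200215$ ($d = 5 \left(-40043\right) = -200215$)
$\frac{d}{D{\left(63 \right)}} = - \frac{200215}{63}$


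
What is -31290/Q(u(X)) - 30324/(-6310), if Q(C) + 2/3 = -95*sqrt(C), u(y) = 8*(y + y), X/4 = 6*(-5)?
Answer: 591284151087/123007143155 - 53505900*I*sqrt(30)/38988001 ≈ 4.8069 - 7.5168*I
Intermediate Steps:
X = -120 (X = 4*(6*(-5)) = 4*(-30) = -120)
u(y) = 16*y (u(y) = 8*(2*y) = 16*y)
Q(C) = -2/3 - 95*sqrt(C)
-31290/Q(u(X)) - 30324/(-6310) = -31290/(-2/3 - 95*8*I*sqrt(30)) - 30324/(-6310) = -31290/(-2/3 - 760*I*sqrt(30)) - 30324*(-1/6310) = -31290/(-2/3 - 760*I*sqrt(30)) + 15162/3155 = 15162/3155 - 31290/(-2/3 - 760*I*sqrt(30))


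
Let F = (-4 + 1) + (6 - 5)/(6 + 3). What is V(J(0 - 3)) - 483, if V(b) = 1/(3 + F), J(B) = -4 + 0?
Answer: -474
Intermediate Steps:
F = -26/9 (F = -3 + 1/9 = -3 + 1*(⅑) = -3 + ⅑ = -26/9 ≈ -2.8889)
J(B) = -4
V(b) = 9 (V(b) = 1/(3 - 26/9) = 1/(⅑) = 9)
V(J(0 - 3)) - 483 = 9 - 483 = -474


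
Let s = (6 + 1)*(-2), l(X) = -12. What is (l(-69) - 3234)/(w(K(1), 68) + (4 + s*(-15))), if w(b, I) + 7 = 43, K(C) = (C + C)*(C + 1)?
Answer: -1623/125 ≈ -12.984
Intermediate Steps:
K(C) = 2*C*(1 + C) (K(C) = (2*C)*(1 + C) = 2*C*(1 + C))
w(b, I) = 36 (w(b, I) = -7 + 43 = 36)
s = -14 (s = 7*(-2) = -14)
(l(-69) - 3234)/(w(K(1), 68) + (4 + s*(-15))) = (-12 - 3234)/(36 + (4 - 14*(-15))) = -3246/(36 + (4 + 210)) = -3246/(36 + 214) = -3246/250 = -3246*1/250 = -1623/125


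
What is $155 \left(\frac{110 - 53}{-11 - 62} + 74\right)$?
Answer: $\frac{828475}{73} \approx 11349.0$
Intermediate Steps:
$155 \left(\frac{110 - 53}{-11 - 62} + 74\right) = 155 \left(\frac{57}{-73} + 74\right) = 155 \left(57 \left(- \frac{1}{73}\right) + 74\right) = 155 \left(- \frac{57}{73} + 74\right) = 155 \cdot \frac{5345}{73} = \frac{828475}{73}$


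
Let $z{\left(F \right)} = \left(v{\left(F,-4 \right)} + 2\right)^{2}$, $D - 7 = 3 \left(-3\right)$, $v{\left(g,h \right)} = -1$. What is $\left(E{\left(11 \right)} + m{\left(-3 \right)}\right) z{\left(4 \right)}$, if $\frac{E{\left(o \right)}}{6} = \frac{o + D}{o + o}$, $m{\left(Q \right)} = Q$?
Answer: $- \frac{6}{11} \approx -0.54545$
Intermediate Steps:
$D = -2$ ($D = 7 + 3 \left(-3\right) = 7 - 9 = -2$)
$z{\left(F \right)} = 1$ ($z{\left(F \right)} = \left(-1 + 2\right)^{2} = 1^{2} = 1$)
$E{\left(o \right)} = \frac{3 \left(-2 + o\right)}{o}$ ($E{\left(o \right)} = 6 \frac{o - 2}{o + o} = 6 \frac{-2 + o}{2 o} = \frac{3 \left(-2 + o\right)}{o}$)
$\left(E{\left(11 \right)} + m{\left(-3 \right)}\right) z{\left(4 \right)} = \left(\left(3 - \frac{6}{11}\right) - 3\right) 1 = \left(\frac{27}{11} - 3\right) 1 = \left(- \frac{6}{11}\right) 1 = - \frac{6}{11}$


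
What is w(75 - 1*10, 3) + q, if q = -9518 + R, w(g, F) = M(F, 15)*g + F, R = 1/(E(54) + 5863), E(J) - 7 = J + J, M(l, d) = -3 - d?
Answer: -63874929/5978 ≈ -10685.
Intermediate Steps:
E(J) = 7 + 2*J (E(J) = 7 + (J + J) = 7 + 2*J)
R = 1/5978 (R = 1/((7 + 2*54) + 5863) = 1/((7 + 108) + 5863) = 1/(115 + 5863) = 1/5978 ≈ 0.00016728)
w(g, F) = F - 18*g (w(g, F) = (-3 - 1*15)*g + F = (-3 - 15)*g + F = -18*g + F = F - 18*g)
q = -56898603/5978 (q = -9518 + 1/5978 = -56898603/5978 ≈ -9518.0)
w(75 - 1*10, 3) + q = (3 - 18*(75 - 1*10)) - 56898603/5978 = (3 - 18*(75 - 10)) - 56898603/5978 = (3 - 18*65) - 56898603/5978 = (3 - 1170) - 56898603/5978 = -1167 - 56898603/5978 = -63874929/5978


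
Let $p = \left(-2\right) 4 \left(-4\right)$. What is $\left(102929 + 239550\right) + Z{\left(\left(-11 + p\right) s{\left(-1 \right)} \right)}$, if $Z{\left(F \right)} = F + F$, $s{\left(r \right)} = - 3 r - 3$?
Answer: $342479$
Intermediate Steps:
$p = 32$ ($p = \left(-8\right) \left(-4\right) = 32$)
$s{\left(r \right)} = -3 - 3 r$
$Z{\left(F \right)} = 2 F$
$\left(102929 + 239550\right) + Z{\left(\left(-11 + p\right) s{\left(-1 \right)} \right)} = \left(102929 + 239550\right) + 2 \left(-11 + 32\right) \left(-3 - -3\right) = 342479 + 2 \cdot 21 \left(-3 + 3\right) = 342479 + 2 \cdot 21 \cdot 0 = 342479 + 2 \cdot 0 = 342479 + 0 = 342479$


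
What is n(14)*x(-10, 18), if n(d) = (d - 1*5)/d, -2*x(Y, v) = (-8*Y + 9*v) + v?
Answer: -585/7 ≈ -83.571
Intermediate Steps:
x(Y, v) = -5*v + 4*Y (x(Y, v) = -((-8*Y + 9*v) + v)/2 = -(-8*Y + 10*v)/2 = -5*v + 4*Y)
n(d) = (-5 + d)/d (n(d) = (d - 5)/d = (-5 + d)/d)
n(14)*x(-10, 18) = ((-5 + 14)/14)*(-5*18 + 4*(-10)) = ((1/14)*9)*(-90 - 40) = (9/14)*(-130) = -585/7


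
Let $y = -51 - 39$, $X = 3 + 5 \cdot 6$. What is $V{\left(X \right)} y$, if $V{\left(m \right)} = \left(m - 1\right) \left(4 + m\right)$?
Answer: $-106560$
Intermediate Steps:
$X = 33$ ($X = 3 + 30 = 33$)
$V{\left(m \right)} = \left(-1 + m\right) \left(4 + m\right)$
$y = -90$
$V{\left(X \right)} y = \left(-4 + 33^{2} + 3 \cdot 33\right) \left(-90\right) = \left(-4 + 1089 + 99\right) \left(-90\right) = 1184 \left(-90\right) = -106560$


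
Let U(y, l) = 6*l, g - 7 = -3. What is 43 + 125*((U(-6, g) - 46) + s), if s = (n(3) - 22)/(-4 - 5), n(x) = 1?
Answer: -7246/3 ≈ -2415.3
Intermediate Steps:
g = 4 (g = 7 - 3 = 4)
s = 7/3 (s = (1 - 22)/(-4 - 5) = -21/(-9) = -21*(-⅑) = 7/3 ≈ 2.3333)
43 + 125*((U(-6, g) - 46) + s) = 43 + 125*((6*4 - 46) + 7/3) = 43 + 125*((24 - 46) + 7/3) = 43 + 125*(-22 + 7/3) = 43 + 125*(-59/3) = 43 - 7375/3 = -7246/3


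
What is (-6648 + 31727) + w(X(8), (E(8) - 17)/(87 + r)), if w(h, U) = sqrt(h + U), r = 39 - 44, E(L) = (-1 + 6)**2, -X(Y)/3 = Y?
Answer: 25079 + 14*I*sqrt(205)/41 ≈ 25079.0 + 4.889*I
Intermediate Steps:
X(Y) = -3*Y
E(L) = 25 (E(L) = 5**2 = 25)
r = -5
w(h, U) = sqrt(U + h)
(-6648 + 31727) + w(X(8), (E(8) - 17)/(87 + r)) = (-6648 + 31727) + sqrt((25 - 17)/(87 - 5) - 3*8) = 25079 + sqrt(8/82 - 24) = 25079 + sqrt(8*(1/82) - 24) = 25079 + sqrt(4/41 - 24) = 25079 + sqrt(-980/41) = 25079 + 14*I*sqrt(205)/41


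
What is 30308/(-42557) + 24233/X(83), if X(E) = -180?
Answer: -1036739221/7660260 ≈ -135.34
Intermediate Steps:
30308/(-42557) + 24233/X(83) = 30308/(-42557) + 24233/(-180) = 30308*(-1/42557) + 24233*(-1/180) = -30308/42557 - 24233/180 = -1036739221/7660260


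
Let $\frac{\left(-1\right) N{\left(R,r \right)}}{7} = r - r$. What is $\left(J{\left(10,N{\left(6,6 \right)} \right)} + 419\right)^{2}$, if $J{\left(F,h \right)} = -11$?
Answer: $166464$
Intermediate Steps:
$N{\left(R,r \right)} = 0$ ($N{\left(R,r \right)} = - 7 \left(r - r\right) = \left(-7\right) 0 = 0$)
$\left(J{\left(10,N{\left(6,6 \right)} \right)} + 419\right)^{2} = \left(-11 + 419\right)^{2} = 408^{2} = 166464$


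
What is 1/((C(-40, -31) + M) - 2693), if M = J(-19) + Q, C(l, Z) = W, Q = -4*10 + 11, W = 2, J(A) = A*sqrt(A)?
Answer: I/(-2720*I + 19*sqrt(19)) ≈ -0.00036731 + 1.1184e-5*I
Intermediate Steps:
J(A) = A**(3/2)
Q = -29 (Q = -40 + 11 = -29)
C(l, Z) = 2
M = -29 - 19*I*sqrt(19) (M = (-19)**(3/2) - 29 = -19*I*sqrt(19) - 29 = -29 - 19*I*sqrt(19) ≈ -29.0 - 82.819*I)
1/((C(-40, -31) + M) - 2693) = 1/((2 + (-29 - 19*I*sqrt(19))) - 2693) = 1/((-27 - 19*I*sqrt(19)) - 2693) = 1/(-2720 - 19*I*sqrt(19))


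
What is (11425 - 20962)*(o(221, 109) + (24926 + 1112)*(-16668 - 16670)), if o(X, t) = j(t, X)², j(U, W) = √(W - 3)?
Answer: 8278636968162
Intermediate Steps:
j(U, W) = √(-3 + W)
o(X, t) = -3 + X (o(X, t) = (√(-3 + X))² = -3 + X)
(11425 - 20962)*(o(221, 109) + (24926 + 1112)*(-16668 - 16670)) = (11425 - 20962)*((-3 + 221) + (24926 + 1112)*(-16668 - 16670)) = -9537*(218 + 26038*(-33338)) = -9537*(218 - 868054844) = -9537*(-868054626) = 8278636968162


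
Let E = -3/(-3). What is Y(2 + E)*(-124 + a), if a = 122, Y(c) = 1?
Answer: -2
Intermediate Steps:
E = 1 (E = -3*(-⅓) = 1)
Y(2 + E)*(-124 + a) = 1*(-124 + 122) = 1*(-2) = -2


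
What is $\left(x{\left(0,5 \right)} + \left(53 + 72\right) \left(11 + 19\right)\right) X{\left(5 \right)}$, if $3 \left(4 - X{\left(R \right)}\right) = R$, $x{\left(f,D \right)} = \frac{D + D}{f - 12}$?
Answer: $\frac{157465}{18} \approx 8748.1$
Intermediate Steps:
$x{\left(f,D \right)} = \frac{2 D}{-12 + f}$
$X{\left(R \right)} = 4 - \frac{R}{3}$
$\left(x{\left(0,5 \right)} + \left(53 + 72\right) \left(11 + 19\right)\right) X{\left(5 \right)} = \left(2 \cdot 5 \frac{1}{-12 + 0} + \left(53 + 72\right) \left(11 + 19\right)\right) \left(4 - \frac{5}{3}\right) = \left(2 \cdot 5 \frac{1}{-12} + 125 \cdot 30\right) \left(4 - \frac{5}{3}\right) = \left(2 \cdot 5 \left(- \frac{1}{12}\right) + 3750\right) \frac{7}{3} = \left(- \frac{5}{6} + 3750\right) \frac{7}{3} = \frac{22495}{6} \cdot \frac{7}{3} = \frac{157465}{18}$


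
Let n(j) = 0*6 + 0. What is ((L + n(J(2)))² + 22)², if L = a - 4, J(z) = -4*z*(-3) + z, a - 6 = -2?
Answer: 484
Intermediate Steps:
a = 4 (a = 6 - 2 = 4)
J(z) = 13*z (J(z) = -(-12)*z + z = 12*z + z = 13*z)
L = 0 (L = 4 - 4 = 0)
n(j) = 0 (n(j) = 0 + 0 = 0)
((L + n(J(2)))² + 22)² = ((0 + 0)² + 22)² = (0² + 22)² = (0 + 22)² = 22² = 484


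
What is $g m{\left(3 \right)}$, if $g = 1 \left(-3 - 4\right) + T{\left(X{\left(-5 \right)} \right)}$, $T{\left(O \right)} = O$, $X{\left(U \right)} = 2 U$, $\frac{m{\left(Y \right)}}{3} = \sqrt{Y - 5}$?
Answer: $- 51 i \sqrt{2} \approx - 72.125 i$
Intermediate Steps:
$m{\left(Y \right)} = 3 \sqrt{-5 + Y}$ ($m{\left(Y \right)} = 3 \sqrt{Y - 5} = 3 \sqrt{-5 + Y}$)
$g = -17$ ($g = 1 \left(-3 - 4\right) + 2 \left(-5\right) = 1 \left(-7\right) - 10 = -7 - 10 = -17$)
$g m{\left(3 \right)} = - 17 \cdot 3 \sqrt{-5 + 3} = - 17 \cdot 3 \sqrt{-2} = - 17 \cdot 3 i \sqrt{2} = - 51 i \sqrt{2}$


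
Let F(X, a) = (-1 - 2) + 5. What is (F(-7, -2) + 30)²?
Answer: 1024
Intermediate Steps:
F(X, a) = 2 (F(X, a) = -3 + 5 = 2)
(F(-7, -2) + 30)² = (2 + 30)² = 32² = 1024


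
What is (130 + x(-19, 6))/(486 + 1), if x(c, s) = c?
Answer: 111/487 ≈ 0.22793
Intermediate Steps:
(130 + x(-19, 6))/(486 + 1) = (130 - 19)/(486 + 1) = 111/487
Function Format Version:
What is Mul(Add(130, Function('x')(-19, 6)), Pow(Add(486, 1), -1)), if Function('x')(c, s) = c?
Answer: Rational(111, 487) ≈ 0.22793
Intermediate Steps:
Mul(Add(130, Function('x')(-19, 6)), Pow(Add(486, 1), -1)) = Mul(Add(130, -19), Pow(Add(486, 1), -1)) = Mul(111, Pow(487, -1)) = Mul(111, Rational(1, 487)) = Rational(111, 487)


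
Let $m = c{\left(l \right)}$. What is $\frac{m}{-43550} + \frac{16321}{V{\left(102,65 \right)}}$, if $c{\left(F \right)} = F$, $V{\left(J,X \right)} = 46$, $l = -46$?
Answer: $\frac{355390833}{1001650} \approx 354.81$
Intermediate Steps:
$m = -46$
$\frac{m}{-43550} + \frac{16321}{V{\left(102,65 \right)}} = - \frac{46}{-43550} + \frac{16321}{46} = \left(-46\right) \left(- \frac{1}{43550}\right) + 16321 \cdot \frac{1}{46} = \frac{23}{21775} + \frac{16321}{46} = \frac{355390833}{1001650}$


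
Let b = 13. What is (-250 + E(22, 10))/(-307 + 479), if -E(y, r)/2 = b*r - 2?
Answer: -253/86 ≈ -2.9419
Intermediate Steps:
E(y, r) = 4 - 26*r (E(y, r) = -2*(13*r - 2) = -2*(-2 + 13*r) = 4 - 26*r)
(-250 + E(22, 10))/(-307 + 479) = (-250 + (4 - 26*10))/(-307 + 479) = (-250 + (4 - 260))/172 = (-250 - 256)*(1/172) = -506*1/172 = -253/86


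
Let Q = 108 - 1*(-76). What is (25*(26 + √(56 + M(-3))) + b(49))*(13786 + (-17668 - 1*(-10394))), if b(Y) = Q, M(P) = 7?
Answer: 5431008 + 488400*√7 ≈ 6.7232e+6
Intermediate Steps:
Q = 184 (Q = 108 + 76 = 184)
b(Y) = 184
(25*(26 + √(56 + M(-3))) + b(49))*(13786 + (-17668 - 1*(-10394))) = (25*(26 + √(56 + 7)) + 184)*(13786 + (-17668 - 1*(-10394))) = (25*(26 + √63) + 184)*(13786 + (-17668 + 10394)) = (25*(26 + 3*√7) + 184)*(13786 - 7274) = ((650 + 75*√7) + 184)*6512 = (834 + 75*√7)*6512 = 5431008 + 488400*√7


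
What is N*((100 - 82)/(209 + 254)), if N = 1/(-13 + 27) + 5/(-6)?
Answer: -96/3241 ≈ -0.029620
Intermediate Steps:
N = -16/21 (N = 1/14 + 5*(-⅙) = 1/14 - ⅚ = -16/21 ≈ -0.76190)
N*((100 - 82)/(209 + 254)) = -16*(100 - 82)/(21*(209 + 254)) = -96/(7*463) = -16/21*18/463 = -96/3241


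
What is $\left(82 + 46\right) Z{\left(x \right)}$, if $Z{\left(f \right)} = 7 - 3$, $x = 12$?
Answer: $512$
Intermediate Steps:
$Z{\left(f \right)} = 4$ ($Z{\left(f \right)} = 7 - 3 = 4$)
$\left(82 + 46\right) Z{\left(x \right)} = \left(82 + 46\right) 4 = 128 \cdot 4 = 512$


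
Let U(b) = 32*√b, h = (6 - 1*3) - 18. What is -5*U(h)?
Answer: -160*I*√15 ≈ -619.68*I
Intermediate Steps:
h = -15 (h = (6 - 3) - 18 = 3 - 18 = -15)
-5*U(h) = -160*√(-15) = -160*I*√15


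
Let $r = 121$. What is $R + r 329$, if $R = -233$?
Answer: $39576$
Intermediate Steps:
$R + r 329 = -233 + 121 \cdot 329 = -233 + 39809 = 39576$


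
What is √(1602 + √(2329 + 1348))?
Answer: √(1602 + √3677) ≈ 40.775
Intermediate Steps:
√(1602 + √(2329 + 1348)) = √(1602 + √3677)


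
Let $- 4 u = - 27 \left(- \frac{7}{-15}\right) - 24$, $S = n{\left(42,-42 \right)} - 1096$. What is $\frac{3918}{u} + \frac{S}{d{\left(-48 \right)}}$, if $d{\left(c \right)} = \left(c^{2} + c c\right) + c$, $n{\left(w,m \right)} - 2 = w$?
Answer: $\frac{29760757}{69540} \approx 427.97$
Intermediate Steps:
$n{\left(w,m \right)} = 2 + w$
$S = -1052$ ($S = \left(2 + 42\right) - 1096 = 44 - 1096 = -1052$)
$d{\left(c \right)} = c + 2 c^{2}$ ($d{\left(c \right)} = \left(c^{2} + c^{2}\right) + c = 2 c^{2} + c = c + 2 c^{2}$)
$u = \frac{183}{20}$ ($u = - \frac{- 27 \left(- \frac{7}{-15}\right) - 24}{4} = - \frac{- 27 \left(\left(-7\right) \left(- \frac{1}{15}\right)\right) - 24}{4} = - \frac{\left(-27\right) \frac{7}{15} - 24}{4} = - \frac{- \frac{63}{5} - 24}{4} = \left(- \frac{1}{4}\right) \left(- \frac{183}{5}\right) = \frac{183}{20} \approx 9.15$)
$\frac{3918}{u} + \frac{S}{d{\left(-48 \right)}} = \frac{3918}{\frac{183}{20}} - \frac{1052}{\left(-48\right) \left(1 + 2 \left(-48\right)\right)} = 3918 \cdot \frac{20}{183} - \frac{1052}{\left(-48\right) \left(1 - 96\right)} = \frac{26120}{61} - \frac{1052}{\left(-48\right) \left(-95\right)} = \frac{26120}{61} - \frac{1052}{4560} = \frac{26120}{61} - \frac{263}{1140} = \frac{29760757}{69540}$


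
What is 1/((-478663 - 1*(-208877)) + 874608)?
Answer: 1/604822 ≈ 1.6534e-6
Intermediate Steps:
1/((-478663 - 1*(-208877)) + 874608) = 1/((-478663 + 208877) + 874608) = 1/(-269786 + 874608) = 1/604822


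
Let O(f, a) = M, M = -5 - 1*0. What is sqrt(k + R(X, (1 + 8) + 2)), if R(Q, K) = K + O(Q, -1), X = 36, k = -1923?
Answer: 3*I*sqrt(213) ≈ 43.784*I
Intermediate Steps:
M = -5 (M = -5 + 0 = -5)
O(f, a) = -5
R(Q, K) = -5 + K (R(Q, K) = K - 5 = -5 + K)
sqrt(k + R(X, (1 + 8) + 2)) = sqrt(-1923 + (-5 + ((1 + 8) + 2))) = sqrt(-1923 + (-5 + (9 + 2))) = sqrt(-1923 + (-5 + 11)) = sqrt(-1923 + 6) = sqrt(-1917) = 3*I*sqrt(213)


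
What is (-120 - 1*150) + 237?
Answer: -33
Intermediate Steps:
(-120 - 1*150) + 237 = (-120 - 150) + 237 = -270 + 237 = -33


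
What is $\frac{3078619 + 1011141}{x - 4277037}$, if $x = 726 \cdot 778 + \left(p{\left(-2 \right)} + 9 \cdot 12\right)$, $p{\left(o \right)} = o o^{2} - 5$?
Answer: $- \frac{2044880}{1856057} \approx -1.1017$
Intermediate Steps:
$p{\left(o \right)} = -5 + o^{3}$ ($p{\left(o \right)} = o^{3} - 5 = -5 + o^{3}$)
$x = 564923$ ($x = 726 \cdot 778 + \left(\left(-5 + \left(-2\right)^{3}\right) + 9 \cdot 12\right) = 564828 + \left(\left(-5 - 8\right) + 108\right) = 564828 + \left(-13 + 108\right) = 564828 + 95 = 564923$)
$\frac{3078619 + 1011141}{x - 4277037} = \frac{3078619 + 1011141}{564923 - 4277037} = \frac{4089760}{-3712114} = 4089760 \left(- \frac{1}{3712114}\right) = - \frac{2044880}{1856057}$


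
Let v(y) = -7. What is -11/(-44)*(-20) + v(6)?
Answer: -12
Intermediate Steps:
-11/(-44)*(-20) + v(6) = -11/(-44)*(-20) - 7 = -11*(-1/44)*(-20) - 7 = (1/4)*(-20) - 7 = -5 - 7 = -12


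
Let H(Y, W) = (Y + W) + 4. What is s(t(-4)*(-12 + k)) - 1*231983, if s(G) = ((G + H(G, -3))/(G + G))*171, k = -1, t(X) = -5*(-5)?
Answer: -150677971/650 ≈ -2.3181e+5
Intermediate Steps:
H(Y, W) = 4 + W + Y (H(Y, W) = (W + Y) + 4 = 4 + W + Y)
t(X) = 25
s(G) = 171*(1 + 2*G)/(2*G) (s(G) = ((G + (4 - 3 + G))/(G + G))*171 = ((G + (1 + G))/((2*G)))*171 = ((1 + 2*G)*(1/(2*G)))*171 = ((1 + 2*G)/(2*G))*171 = 171*(1 + 2*G)/(2*G))
s(t(-4)*(-12 + k)) - 1*231983 = (171 + 171/(2*((25*(-12 - 1))))) - 1*231983 = (171 + 171/(2*((25*(-13))))) - 231983 = (171 + (171/2)/(-325)) - 231983 = (171 + (171/2)*(-1/325)) - 231983 = (171 - 171/650) - 231983 = 110979/650 - 231983 = -150677971/650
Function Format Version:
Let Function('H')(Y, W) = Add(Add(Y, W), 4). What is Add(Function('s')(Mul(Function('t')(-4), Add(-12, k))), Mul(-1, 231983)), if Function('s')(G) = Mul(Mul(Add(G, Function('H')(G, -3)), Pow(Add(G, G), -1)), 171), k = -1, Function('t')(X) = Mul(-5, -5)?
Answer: Rational(-150677971, 650) ≈ -2.3181e+5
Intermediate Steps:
Function('H')(Y, W) = Add(4, W, Y) (Function('H')(Y, W) = Add(Add(W, Y), 4) = Add(4, W, Y))
Function('t')(X) = 25
Function('s')(G) = Mul(Rational(171, 2), Pow(G, -1), Add(1, Mul(2, G))) (Function('s')(G) = Mul(Mul(Add(G, Add(4, -3, G)), Pow(Add(G, G), -1)), 171) = Mul(Mul(Add(G, Add(1, G)), Pow(Mul(2, G), -1)), 171) = Mul(Mul(Add(1, Mul(2, G)), Mul(Rational(1, 2), Pow(G, -1))), 171) = Mul(Mul(Rational(1, 2), Pow(G, -1), Add(1, Mul(2, G))), 171) = Mul(Rational(171, 2), Pow(G, -1), Add(1, Mul(2, G))))
Add(Function('s')(Mul(Function('t')(-4), Add(-12, k))), Mul(-1, 231983)) = Add(Add(171, Mul(Rational(171, 2), Pow(Mul(25, Add(-12, -1)), -1))), Mul(-1, 231983)) = Add(Add(171, Mul(Rational(171, 2), Pow(Mul(25, -13), -1))), -231983) = Add(Add(171, Mul(Rational(171, 2), Pow(-325, -1))), -231983) = Add(Add(171, Mul(Rational(171, 2), Rational(-1, 325))), -231983) = Add(Add(171, Rational(-171, 650)), -231983) = Add(Rational(110979, 650), -231983) = Rational(-150677971, 650)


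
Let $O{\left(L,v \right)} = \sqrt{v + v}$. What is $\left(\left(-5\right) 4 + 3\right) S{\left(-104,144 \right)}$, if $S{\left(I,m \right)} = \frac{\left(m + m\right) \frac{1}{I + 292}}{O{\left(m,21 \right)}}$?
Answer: $- \frac{204 \sqrt{42}}{329} \approx -4.0185$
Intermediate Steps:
$O{\left(L,v \right)} = \sqrt{2} \sqrt{v}$ ($O{\left(L,v \right)} = \sqrt{2 v} = \sqrt{2} \sqrt{v}$)
$S{\left(I,m \right)} = \frac{m \sqrt{42}}{21 \left(292 + I\right)}$ ($S{\left(I,m \right)} = \frac{\left(m + m\right) \frac{1}{I + 292}}{\sqrt{2} \sqrt{21}} = \frac{2 m \frac{1}{292 + I}}{\sqrt{42}} = \frac{2 m}{292 + I} \frac{\sqrt{42}}{42} = \frac{m \sqrt{42}}{21 \left(292 + I\right)}$)
$\left(\left(-5\right) 4 + 3\right) S{\left(-104,144 \right)} = \left(\left(-5\right) 4 + 3\right) \frac{1}{21} \cdot 144 \sqrt{42} \frac{1}{292 - 104} = \left(-20 + 3\right) \frac{1}{21} \cdot 144 \sqrt{42} \cdot \frac{1}{188} = - 17 \cdot \frac{1}{21} \cdot 144 \sqrt{42} \cdot \frac{1}{188} = - 17 \frac{12 \sqrt{42}}{329} = - \frac{204 \sqrt{42}}{329}$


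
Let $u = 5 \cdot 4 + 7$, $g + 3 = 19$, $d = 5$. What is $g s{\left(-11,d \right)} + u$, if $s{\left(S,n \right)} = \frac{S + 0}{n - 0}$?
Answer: $- \frac{41}{5} \approx -8.2$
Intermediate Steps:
$s{\left(S,n \right)} = \frac{S}{n}$ ($s{\left(S,n \right)} = \frac{S}{n + \left(-5 + 5\right)} = \frac{S}{n + 0} = \frac{S}{n}$)
$g = 16$ ($g = -3 + 19 = 16$)
$u = 27$ ($u = 20 + 7 = 27$)
$g s{\left(-11,d \right)} + u = 16 \left(- \frac{11}{5}\right) + 27 = - \frac{176}{5} + 27 = - \frac{41}{5}$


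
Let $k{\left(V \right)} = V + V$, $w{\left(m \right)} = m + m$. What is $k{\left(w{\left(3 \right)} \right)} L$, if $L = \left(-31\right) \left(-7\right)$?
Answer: $2604$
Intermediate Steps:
$w{\left(m \right)} = 2 m$
$k{\left(V \right)} = 2 V$
$L = 217$
$k{\left(w{\left(3 \right)} \right)} L = 2 \cdot 2 \cdot 3 \cdot 217 = 2 \cdot 6 \cdot 217 = 12 \cdot 217 = 2604$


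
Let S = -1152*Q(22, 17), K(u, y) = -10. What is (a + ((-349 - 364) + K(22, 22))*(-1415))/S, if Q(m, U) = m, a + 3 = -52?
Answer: -511495/12672 ≈ -40.364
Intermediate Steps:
a = -55 (a = -3 - 52 = -55)
S = -25344 (S = -1152*22 = -25344)
(a + ((-349 - 364) + K(22, 22))*(-1415))/S = (-55 + ((-349 - 364) - 10)*(-1415))/(-25344) = (-55 + (-713 - 10)*(-1415))*(-1/25344) = (-55 - 723*(-1415))*(-1/25344) = (-55 + 1023045)*(-1/25344) = 1022990*(-1/25344) = -511495/12672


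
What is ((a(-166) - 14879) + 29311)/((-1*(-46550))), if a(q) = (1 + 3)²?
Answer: 1032/3325 ≈ 0.31038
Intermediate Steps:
a(q) = 16 (a(q) = 4² = 16)
((a(-166) - 14879) + 29311)/((-1*(-46550))) = ((16 - 14879) + 29311)/((-1*(-46550))) = (-14863 + 29311)/46550 = 14448*(1/46550) = 1032/3325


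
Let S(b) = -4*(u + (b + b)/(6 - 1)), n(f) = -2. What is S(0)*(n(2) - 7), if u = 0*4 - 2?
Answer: -72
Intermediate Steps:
u = -2 (u = 0 - 2 = -2)
S(b) = 8 - 8*b/5 (S(b) = -4*(-2 + (b + b)/(6 - 1)) = -4*(-2 + (2*b)/5) = -4*(-2 + (2*b)*(1/5)) = -4*(-2 + 2*b/5) = 8 - 8*b/5)
S(0)*(n(2) - 7) = (8 - 8/5*0)*(-2 - 7) = (8 + 0)*(-9) = 8*(-9) = -72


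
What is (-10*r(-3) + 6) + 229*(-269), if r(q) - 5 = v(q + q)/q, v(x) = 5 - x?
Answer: -184825/3 ≈ -61608.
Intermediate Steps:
r(q) = 5 + (5 - 2*q)/q (r(q) = 5 + (5 - (q + q))/q = 5 + (5 - 2*q)/q)
(-10*r(-3) + 6) + 229*(-269) = (-10*(3 + 5/(-3)) + 6) + 229*(-269) = (-10*(3 + 5*(-⅓)) + 6) - 61601 = (-10*(3 - 5/3) + 6) - 61601 = (-10*4/3 + 6) - 61601 = (-40/3 + 6) - 61601 = -22/3 - 61601 = -184825/3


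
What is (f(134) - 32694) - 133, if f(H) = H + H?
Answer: -32559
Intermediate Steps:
f(H) = 2*H
(f(134) - 32694) - 133 = (2*134 - 32694) - 133 = (268 - 32694) - 133 = -32426 - 133 = -32559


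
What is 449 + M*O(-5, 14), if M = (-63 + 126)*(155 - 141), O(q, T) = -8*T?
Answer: -98335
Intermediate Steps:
M = 882 (M = 63*14 = 882)
449 + M*O(-5, 14) = 449 + 882*(-8*14) = 449 + 882*(-112) = 449 - 98784 = -98335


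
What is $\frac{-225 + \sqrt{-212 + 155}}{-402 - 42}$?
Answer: $\frac{75}{148} - \frac{i \sqrt{57}}{444} \approx 0.50676 - 0.017004 i$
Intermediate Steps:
$\frac{-225 + \sqrt{-212 + 155}}{-402 - 42} = \frac{-225 + \sqrt{-57}}{-444} = - \frac{-225 + i \sqrt{57}}{444} = \frac{75}{148} - \frac{i \sqrt{57}}{444}$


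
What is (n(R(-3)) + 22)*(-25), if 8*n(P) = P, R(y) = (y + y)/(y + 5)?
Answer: -4325/8 ≈ -540.63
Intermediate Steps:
R(y) = 2*y/(5 + y) (R(y) = (2*y)/(5 + y) = 2*y/(5 + y))
n(P) = P/8
(n(R(-3)) + 22)*(-25) = ((2*(-3)/(5 - 3))/8 + 22)*(-25) = ((2*(-3)/2)/8 + 22)*(-25) = ((2*(-3)*(½))/8 + 22)*(-25) = ((⅛)*(-3) + 22)*(-25) = (-3/8 + 22)*(-25) = (173/8)*(-25) = -4325/8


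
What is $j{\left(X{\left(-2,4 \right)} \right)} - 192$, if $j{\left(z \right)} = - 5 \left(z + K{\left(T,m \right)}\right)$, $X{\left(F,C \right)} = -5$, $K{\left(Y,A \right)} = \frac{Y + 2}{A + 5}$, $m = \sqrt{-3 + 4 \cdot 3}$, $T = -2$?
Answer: $-167$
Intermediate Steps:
$m = 3$ ($m = \sqrt{-3 + 12} = \sqrt{9} = 3$)
$K{\left(Y,A \right)} = \frac{2 + Y}{5 + A}$
$j{\left(z \right)} = - 5 z$ ($j{\left(z \right)} = - 5 \left(z + \frac{2 - 2}{5 + 3}\right) = - 5 \left(z + \frac{1}{8} \cdot 0\right) = - 5 \left(z + 0\right) = - 5 z$)
$j{\left(X{\left(-2,4 \right)} \right)} - 192 = \left(-5\right) \left(-5\right) - 192 = 25 - 192 = -167$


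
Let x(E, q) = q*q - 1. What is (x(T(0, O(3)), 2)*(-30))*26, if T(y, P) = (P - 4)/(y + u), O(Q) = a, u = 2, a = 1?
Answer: -2340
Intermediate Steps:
O(Q) = 1
T(y, P) = (-4 + P)/(2 + y) (T(y, P) = (P - 4)/(y + 2) = (-4 + P)/(2 + y))
x(E, q) = -1 + q² (x(E, q) = q² - 1 = -1 + q²)
(x(T(0, O(3)), 2)*(-30))*26 = ((-1 + 2²)*(-30))*26 = ((-1 + 4)*(-30))*26 = (3*(-30))*26 = -90*26 = -2340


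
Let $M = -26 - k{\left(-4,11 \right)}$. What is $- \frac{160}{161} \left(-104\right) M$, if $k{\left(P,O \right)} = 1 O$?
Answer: $- \frac{615680}{161} \approx -3824.1$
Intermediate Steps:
$k{\left(P,O \right)} = O$
$M = -37$ ($M = -26 - 11 = -37$)
$- \frac{160}{161} \left(-104\right) M = - \frac{160}{161} \left(-104\right) \left(-37\right) = \left(-160\right) \frac{1}{161} \left(-104\right) \left(-37\right) = \left(- \frac{160}{161}\right) \left(-104\right) \left(-37\right) = \frac{16640}{161} \left(-37\right) = - \frac{615680}{161}$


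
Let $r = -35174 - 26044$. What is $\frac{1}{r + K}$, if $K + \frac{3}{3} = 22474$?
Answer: $- \frac{1}{38745} \approx -2.581 \cdot 10^{-5}$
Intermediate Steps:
$r = -61218$ ($r = -35174 - 26044 = -61218$)
$K = 22473$ ($K = -1 + 22474 = 22473$)
$\frac{1}{r + K} = \frac{1}{-61218 + 22473} = \frac{1}{-38745} = - \frac{1}{38745}$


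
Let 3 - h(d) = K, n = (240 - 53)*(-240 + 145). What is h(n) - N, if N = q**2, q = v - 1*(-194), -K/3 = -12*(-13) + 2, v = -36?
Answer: -24487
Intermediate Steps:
n = -17765 (n = 187*(-95) = -17765)
K = -474 (K = -3*(-12*(-13) + 2) = -3*(156 + 2) = -3*158 = -474)
q = 158 (q = -36 - 1*(-194) = -36 + 194 = 158)
h(d) = 477 (h(d) = 3 - 1*(-474) = 3 + 474 = 477)
N = 24964 (N = 158**2 = 24964)
h(n) - N = 477 - 1*24964 = 477 - 24964 = -24487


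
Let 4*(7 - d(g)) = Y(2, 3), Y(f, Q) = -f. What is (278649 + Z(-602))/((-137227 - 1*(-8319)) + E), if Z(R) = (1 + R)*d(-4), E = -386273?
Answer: -182761/343454 ≈ -0.53213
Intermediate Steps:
d(g) = 15/2 (d(g) = 7 - (-1)*2/4 = 7 - 1/4*(-2) = 7 + 1/2 = 15/2)
Z(R) = 15/2 + 15*R/2 (Z(R) = (1 + R)*(15/2) = 15/2 + 15*R/2)
(278649 + Z(-602))/((-137227 - 1*(-8319)) + E) = (278649 + (15/2 + (15/2)*(-602)))/((-137227 - 1*(-8319)) - 386273) = (278649 + (15/2 - 4515))/((-137227 + 8319) - 386273) = (278649 - 9015/2)/(-128908 - 386273) = (548283/2)/(-515181) = (548283/2)*(-1/515181) = -182761/343454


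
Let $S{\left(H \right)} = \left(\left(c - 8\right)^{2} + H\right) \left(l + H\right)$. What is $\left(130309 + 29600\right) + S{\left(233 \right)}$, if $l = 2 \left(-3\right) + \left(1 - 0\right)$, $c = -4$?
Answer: $245865$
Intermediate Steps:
$l = -5$ ($l = -6 + \left(1 + 0\right) = -6 + 1 = -5$)
$S{\left(H \right)} = \left(-5 + H\right) \left(144 + H\right)$ ($S{\left(H \right)} = \left(\left(-4 - 8\right)^{2} + H\right) \left(-5 + H\right) = \left(\left(-12\right)^{2} + H\right) \left(-5 + H\right) = \left(144 + H\right) \left(-5 + H\right) = \left(-5 + H\right) \left(144 + H\right)$)
$\left(130309 + 29600\right) + S{\left(233 \right)} = \left(130309 + 29600\right) + \left(-720 + 233^{2} + 139 \cdot 233\right) = 159909 + \left(-720 + 54289 + 32387\right) = 159909 + 85956 = 245865$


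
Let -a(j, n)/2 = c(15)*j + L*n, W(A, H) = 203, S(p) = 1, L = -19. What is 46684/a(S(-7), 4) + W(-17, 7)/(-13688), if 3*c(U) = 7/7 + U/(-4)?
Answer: 132202627/435656 ≈ 303.46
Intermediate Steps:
c(U) = ⅓ - U/12 (c(U) = (7/7 + U/(-4))/3 = (7*(⅐) + U*(-¼))/3 = (1 - U/4)/3 = ⅓ - U/12)
a(j, n) = 38*n + 11*j/6 (a(j, n) = -2*((⅓ - 1/12*15)*j - 19*n) = -2*((⅓ - 5/4)*j - 19*n) = -2*(-11*j/12 - 19*n) = -2*(-19*n - 11*j/12) = 38*n + 11*j/6)
46684/a(S(-7), 4) + W(-17, 7)/(-13688) = 46684/(38*4 + (11/6)*1) + 203/(-13688) = 46684/(152 + 11/6) + 203*(-1/13688) = 46684/(923/6) - 7/472 = 46684*(6/923) - 7/472 = 280104/923 - 7/472 = 132202627/435656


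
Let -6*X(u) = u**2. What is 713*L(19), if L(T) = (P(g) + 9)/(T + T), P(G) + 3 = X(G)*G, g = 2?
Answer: 4991/57 ≈ 87.561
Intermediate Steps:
X(u) = -u**2/6
P(G) = -3 - G**3/6 (P(G) = -3 + (-G**2/6)*G = -3 - G**3/6)
L(T) = 7/(3*T) (L(T) = ((-3 - 1/6*2**3) + 9)/(T + T) = ((-3 - 1/6*8) + 9)/((2*T)) = ((-3 - 4/3) + 9)*(1/(2*T)) = (-13/3 + 9)*(1/(2*T)) = 14*(1/(2*T))/3 = 7/(3*T))
713*L(19) = 713*((7/3)/19) = 713*((7/3)*(1/19)) = 713*(7/57) = 4991/57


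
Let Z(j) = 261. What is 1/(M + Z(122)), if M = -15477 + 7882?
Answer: -1/7334 ≈ -0.00013635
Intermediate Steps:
M = -7595
1/(M + Z(122)) = 1/(-7595 + 261) = 1/(-7334) = -1/7334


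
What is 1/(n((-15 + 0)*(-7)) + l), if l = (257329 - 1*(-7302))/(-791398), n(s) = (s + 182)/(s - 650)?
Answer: -431311910/371355121 ≈ -1.1615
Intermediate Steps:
n(s) = (182 + s)/(-650 + s)
l = -264631/791398 (l = (257329 + 7302)*(-1/791398) = 264631*(-1/791398) = -264631/791398 ≈ -0.33438)
1/(n((-15 + 0)*(-7)) + l) = 1/((182 + (-15 + 0)*(-7))/(-650 + (-15 + 0)*(-7)) - 264631/791398) = 1/((182 - 15*(-7))/(-650 - 15*(-7)) - 264631/791398) = 1/((182 + 105)/(-650 + 105) - 264631/791398) = 1/(287/(-545) - 264631/791398) = 1/(-1/545*287 - 264631/791398) = 1/(-287/545 - 264631/791398) = 1/(-371355121/431311910) = -431311910/371355121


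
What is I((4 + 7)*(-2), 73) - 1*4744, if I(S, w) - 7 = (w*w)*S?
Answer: -121975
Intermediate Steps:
I(S, w) = 7 + S*w² (I(S, w) = 7 + (w*w)*S = 7 + w²*S = 7 + S*w²)
I((4 + 7)*(-2), 73) - 1*4744 = (7 + ((4 + 7)*(-2))*73²) - 1*4744 = (7 + (11*(-2))*5329) - 4744 = (7 - 22*5329) - 4744 = (7 - 117238) - 4744 = -117231 - 4744 = -121975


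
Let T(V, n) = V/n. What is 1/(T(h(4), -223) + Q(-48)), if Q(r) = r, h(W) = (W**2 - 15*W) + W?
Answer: -223/10664 ≈ -0.020911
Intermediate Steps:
h(W) = W**2 - 14*W
1/(T(h(4), -223) + Q(-48)) = 1/((4*(-14 + 4))/(-223) - 48) = 1/((4*(-10))*(-1/223) - 48) = 1/(-40*(-1/223) - 48) = 1/(40/223 - 48) = 1/(-10664/223) = -223/10664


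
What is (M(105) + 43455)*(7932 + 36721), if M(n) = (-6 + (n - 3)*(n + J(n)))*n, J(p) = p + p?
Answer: 152555858175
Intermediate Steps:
J(p) = 2*p
M(n) = n*(-6 + 3*n*(-3 + n)) (M(n) = (-6 + (n - 3)*(n + 2*n))*n = (-6 + (-3 + n)*(3*n))*n = (-6 + 3*n*(-3 + n))*n = n*(-6 + 3*n*(-3 + n)))
(M(105) + 43455)*(7932 + 36721) = (3*105*(-2 + 105² - 3*105) + 43455)*(7932 + 36721) = (3*105*(-2 + 11025 - 315) + 43455)*44653 = (3*105*10708 + 43455)*44653 = (3373020 + 43455)*44653 = 3416475*44653 = 152555858175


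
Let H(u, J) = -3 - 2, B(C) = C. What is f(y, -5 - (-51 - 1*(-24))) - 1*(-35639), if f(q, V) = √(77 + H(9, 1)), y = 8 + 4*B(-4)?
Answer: 35639 + 6*√2 ≈ 35648.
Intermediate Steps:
H(u, J) = -5
y = -8 (y = 8 + 4*(-4) = 8 - 16 = -8)
f(q, V) = 6*√2 (f(q, V) = √(77 - 5) = √72 = 6*√2)
f(y, -5 - (-51 - 1*(-24))) - 1*(-35639) = 6*√2 - 1*(-35639) = 6*√2 + 35639 = 35639 + 6*√2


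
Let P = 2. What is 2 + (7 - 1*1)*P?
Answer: 14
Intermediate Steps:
2 + (7 - 1*1)*P = 2 + (7 - 1*1)*2 = 2 + (7 - 1)*2 = 2 + 6*2 = 2 + 12 = 14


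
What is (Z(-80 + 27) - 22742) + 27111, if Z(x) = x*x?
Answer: 7178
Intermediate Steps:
Z(x) = x²
(Z(-80 + 27) - 22742) + 27111 = ((-80 + 27)² - 22742) + 27111 = ((-53)² - 22742) + 27111 = (2809 - 22742) + 27111 = -19933 + 27111 = 7178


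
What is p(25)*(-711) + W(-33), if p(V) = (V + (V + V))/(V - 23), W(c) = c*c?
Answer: -51147/2 ≈ -25574.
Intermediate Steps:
W(c) = c**2
p(V) = 3*V/(-23 + V) (p(V) = (V + 2*V)/(-23 + V) = (3*V)/(-23 + V) = 3*V/(-23 + V))
p(25)*(-711) + W(-33) = (3*25/(-23 + 25))*(-711) + (-33)**2 = (3*25/2)*(-711) + 1089 = (3*25*(1/2))*(-711) + 1089 = (75/2)*(-711) + 1089 = -53325/2 + 1089 = -51147/2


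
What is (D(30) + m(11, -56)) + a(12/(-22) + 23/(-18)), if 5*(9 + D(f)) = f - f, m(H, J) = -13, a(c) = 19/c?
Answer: -616/19 ≈ -32.421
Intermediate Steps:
D(f) = -9 (D(f) = -9 + (f - f)/5 = -9 + (1/5)*0 = -9 + 0 = -9)
(D(30) + m(11, -56)) + a(12/(-22) + 23/(-18)) = (-9 - 13) + 19/(12/(-22) + 23/(-18)) = -22 + 19/(12*(-1/22) + 23*(-1/18)) = -22 + 19/(-6/11 - 23/18) = -22 + 19/(-361/198) = -22 + 19*(-198/361) = -22 - 198/19 = -616/19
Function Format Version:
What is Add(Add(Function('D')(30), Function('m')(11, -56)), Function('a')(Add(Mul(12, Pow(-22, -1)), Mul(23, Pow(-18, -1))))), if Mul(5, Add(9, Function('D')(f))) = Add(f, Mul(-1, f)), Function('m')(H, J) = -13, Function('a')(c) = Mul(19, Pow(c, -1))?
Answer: Rational(-616, 19) ≈ -32.421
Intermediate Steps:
Function('D')(f) = -9 (Function('D')(f) = Add(-9, Mul(Rational(1, 5), Add(f, Mul(-1, f)))) = Add(-9, Mul(Rational(1, 5), 0)) = Add(-9, 0) = -9)
Add(Add(Function('D')(30), Function('m')(11, -56)), Function('a')(Add(Mul(12, Pow(-22, -1)), Mul(23, Pow(-18, -1))))) = Add(Add(-9, -13), Mul(19, Pow(Add(Mul(12, Pow(-22, -1)), Mul(23, Pow(-18, -1))), -1))) = Add(-22, Mul(19, Pow(Add(Mul(12, Rational(-1, 22)), Mul(23, Rational(-1, 18))), -1))) = Add(-22, Mul(19, Pow(Add(Rational(-6, 11), Rational(-23, 18)), -1))) = Add(-22, Mul(19, Pow(Rational(-361, 198), -1))) = Add(-22, Mul(19, Rational(-198, 361))) = Add(-22, Rational(-198, 19)) = Rational(-616, 19)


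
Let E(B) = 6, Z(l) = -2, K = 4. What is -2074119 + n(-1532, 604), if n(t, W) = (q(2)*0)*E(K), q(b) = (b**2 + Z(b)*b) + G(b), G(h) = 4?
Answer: -2074119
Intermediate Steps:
q(b) = 4 + b**2 - 2*b (q(b) = (b**2 - 2*b) + 4 = 4 + b**2 - 2*b)
n(t, W) = 0 (n(t, W) = ((4 + 2**2 - 2*2)*0)*6 = ((4 + 4 - 4)*0)*6 = (4*0)*6 = 0*6 = 0)
-2074119 + n(-1532, 604) = -2074119 + 0 = -2074119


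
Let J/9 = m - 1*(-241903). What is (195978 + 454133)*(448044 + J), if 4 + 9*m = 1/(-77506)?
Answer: 12025055502102601/7046 ≈ 1.7066e+12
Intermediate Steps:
m = -310025/697554 (m = -4/9 + (1/9)/(-77506) = -4/9 + (1/9)*(-1/77506) = -4/9 - 1/697554 = -310025/697554 ≈ -0.44445)
J = 168740095237/77506 (J = 9*(-310025/697554 - 1*(-241903)) = 9*(-310025/697554 + 241903) = 9*(168740095237/697554) = 168740095237/77506 ≈ 2.1771e+6)
(195978 + 454133)*(448044 + J) = (195978 + 454133)*(448044 + 168740095237/77506) = 650111*(203466193501/77506) = 12025055502102601/7046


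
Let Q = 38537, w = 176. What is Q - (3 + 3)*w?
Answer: 37481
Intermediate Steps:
Q - (3 + 3)*w = 38537 - (3 + 3)*176 = 38537 - 6*176 = 38537 - 1*1056 = 38537 - 1056 = 37481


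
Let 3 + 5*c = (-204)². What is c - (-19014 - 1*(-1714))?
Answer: 128113/5 ≈ 25623.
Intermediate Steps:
c = 41613/5 (c = -⅗ + (⅕)*(-204)² = -⅗ + (⅕)*41616 = -⅗ + 41616/5 = 41613/5 ≈ 8322.6)
c - (-19014 - 1*(-1714)) = 41613/5 - (-19014 - 1*(-1714)) = 41613/5 - (-19014 + 1714) = 41613/5 - 1*(-17300) = 41613/5 + 17300 = 128113/5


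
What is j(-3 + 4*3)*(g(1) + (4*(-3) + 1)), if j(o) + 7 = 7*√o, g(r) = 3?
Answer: -112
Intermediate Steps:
j(o) = -7 + 7*√o
j(-3 + 4*3)*(g(1) + (4*(-3) + 1)) = (-7 + 7*√(-3 + 4*3))*(3 + (4*(-3) + 1)) = (-7 + 7*√(-3 + 12))*(3 + (-12 + 1)) = (-7 + 7*√9)*(3 - 11) = (-7 + 7*3)*(-8) = (-7 + 21)*(-8) = 14*(-8) = -112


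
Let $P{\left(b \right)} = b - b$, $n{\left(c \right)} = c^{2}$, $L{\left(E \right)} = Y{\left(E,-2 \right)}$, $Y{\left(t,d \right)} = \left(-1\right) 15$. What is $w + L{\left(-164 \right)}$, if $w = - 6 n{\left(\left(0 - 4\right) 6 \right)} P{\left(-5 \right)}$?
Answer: $-15$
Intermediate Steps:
$Y{\left(t,d \right)} = -15$
$L{\left(E \right)} = -15$
$P{\left(b \right)} = 0$
$w = 0$ ($w = - 6 \left(\left(0 - 4\right) 6\right)^{2} \cdot 0 = - 6 \left(\left(-4\right) 6\right)^{2} \cdot 0 = - 6 \left(-24\right)^{2} \cdot 0 = \left(-6\right) 576 \cdot 0 = \left(-3456\right) 0 = 0$)
$w + L{\left(-164 \right)} = 0 - 15 = -15$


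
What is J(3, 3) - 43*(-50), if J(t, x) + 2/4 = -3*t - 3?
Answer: 4275/2 ≈ 2137.5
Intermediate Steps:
J(t, x) = -7/2 - 3*t (J(t, x) = -1/2 + (-3*t - 3) = -1/2 + (-3 - 3*t) = -7/2 - 3*t)
J(3, 3) - 43*(-50) = (-7/2 - 3*3) - 43*(-50) = (-7/2 - 9) + 2150 = -25/2 + 2150 = 4275/2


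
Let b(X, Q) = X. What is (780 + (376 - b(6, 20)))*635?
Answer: 730250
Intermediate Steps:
(780 + (376 - b(6, 20)))*635 = (780 + (376 - 1*6))*635 = (780 + (376 - 6))*635 = (780 + 370)*635 = 1150*635 = 730250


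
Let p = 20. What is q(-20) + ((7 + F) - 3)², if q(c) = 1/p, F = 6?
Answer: 2001/20 ≈ 100.05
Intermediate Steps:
q(c) = 1/20
q(-20) + ((7 + F) - 3)² = 1/20 + ((7 + 6) - 3)² = 1/20 + (13 - 3)² = 1/20 + 10² = 1/20 + 100 = 2001/20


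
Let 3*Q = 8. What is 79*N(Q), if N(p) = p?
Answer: 632/3 ≈ 210.67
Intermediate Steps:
Q = 8/3 (Q = (1/3)*8 = 8/3 ≈ 2.6667)
79*N(Q) = 79*(8/3) = 632/3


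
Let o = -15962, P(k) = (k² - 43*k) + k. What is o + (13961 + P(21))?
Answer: -2442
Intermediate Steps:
P(k) = k² - 42*k
o + (13961 + P(21)) = -15962 + (13961 + 21*(-42 + 21)) = -15962 + (13961 + 21*(-21)) = -15962 + (13961 - 441) = -15962 + 13520 = -2442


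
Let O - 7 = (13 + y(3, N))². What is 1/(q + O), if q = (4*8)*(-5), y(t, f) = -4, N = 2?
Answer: -1/72 ≈ -0.013889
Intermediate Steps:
O = 88 (O = 7 + (13 - 4)² = 7 + 9² = 7 + 81 = 88)
q = -160 (q = 32*(-5) = -160)
1/(q + O) = 1/(-160 + 88) = 1/(-72) = -1/72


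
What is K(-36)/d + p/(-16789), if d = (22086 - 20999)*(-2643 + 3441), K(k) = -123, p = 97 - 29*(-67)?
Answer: -590538029/4854405038 ≈ -0.12165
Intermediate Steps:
p = 2040 (p = 97 + 1943 = 2040)
d = 867426 (d = 1087*798 = 867426)
K(-36)/d + p/(-16789) = -123/867426 + 2040/(-16789) = -123*1/867426 + 2040*(-1/16789) = -41/289142 - 2040/16789 = -590538029/4854405038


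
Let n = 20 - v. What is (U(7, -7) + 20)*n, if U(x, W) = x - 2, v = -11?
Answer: 775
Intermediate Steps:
U(x, W) = -2 + x
n = 31 (n = 20 - 1*(-11) = 20 + 11 = 31)
(U(7, -7) + 20)*n = ((-2 + 7) + 20)*31 = (5 + 20)*31 = 25*31 = 775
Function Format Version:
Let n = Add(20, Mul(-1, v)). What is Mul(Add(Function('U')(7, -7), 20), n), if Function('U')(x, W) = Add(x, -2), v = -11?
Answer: 775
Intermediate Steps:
Function('U')(x, W) = Add(-2, x)
n = 31 (n = Add(20, Mul(-1, -11)) = Add(20, 11) = 31)
Mul(Add(Function('U')(7, -7), 20), n) = Mul(Add(Add(-2, 7), 20), 31) = Mul(Add(5, 20), 31) = Mul(25, 31) = 775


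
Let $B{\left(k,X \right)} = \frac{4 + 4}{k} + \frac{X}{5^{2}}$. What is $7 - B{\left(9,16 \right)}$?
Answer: $\frac{1231}{225} \approx 5.4711$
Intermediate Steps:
$B{\left(k,X \right)} = \frac{8}{k} + \frac{X}{25}$
$7 - B{\left(9,16 \right)} = 7 - \left(\frac{8}{9} + \frac{1}{25} \cdot 16\right) = 7 - \left(8 \cdot \frac{1}{9} + \frac{16}{25}\right) = 7 - \left(\frac{8}{9} + \frac{16}{25}\right) = 7 - \frac{344}{225} = \frac{1231}{225}$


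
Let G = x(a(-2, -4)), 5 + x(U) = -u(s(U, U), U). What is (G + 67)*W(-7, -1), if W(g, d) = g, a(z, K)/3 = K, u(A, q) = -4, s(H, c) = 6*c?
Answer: -462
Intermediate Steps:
a(z, K) = 3*K
x(U) = -1 (x(U) = -5 - 1*(-4) = -5 + 4 = -1)
G = -1
(G + 67)*W(-7, -1) = (-1 + 67)*(-7) = 66*(-7) = -462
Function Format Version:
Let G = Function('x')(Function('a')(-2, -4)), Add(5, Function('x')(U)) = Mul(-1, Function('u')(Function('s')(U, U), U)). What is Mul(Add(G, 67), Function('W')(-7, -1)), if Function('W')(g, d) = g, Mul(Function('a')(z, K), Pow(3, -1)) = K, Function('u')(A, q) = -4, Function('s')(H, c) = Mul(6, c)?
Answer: -462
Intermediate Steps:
Function('a')(z, K) = Mul(3, K)
Function('x')(U) = -1 (Function('x')(U) = Add(-5, Mul(-1, -4)) = Add(-5, 4) = -1)
G = -1
Mul(Add(G, 67), Function('W')(-7, -1)) = Mul(Add(-1, 67), -7) = Mul(66, -7) = -462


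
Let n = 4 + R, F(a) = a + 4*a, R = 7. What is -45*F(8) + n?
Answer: -1789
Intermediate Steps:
F(a) = 5*a
n = 11 (n = 4 + 7 = 11)
-45*F(8) + n = -225*8 + 11 = -45*40 + 11 = -1800 + 11 = -1789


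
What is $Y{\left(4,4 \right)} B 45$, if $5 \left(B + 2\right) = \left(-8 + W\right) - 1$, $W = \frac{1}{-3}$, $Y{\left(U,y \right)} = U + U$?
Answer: $-1392$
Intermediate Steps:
$Y{\left(U,y \right)} = 2 U$
$W = - \frac{1}{3} \approx -0.33333$
$B = - \frac{58}{15}$ ($B = -2 + \frac{\left(-8 - \frac{1}{3}\right) - 1}{5} = -2 + \frac{- \frac{25}{3} - 1}{5} = -2 + \frac{1}{5} \left(- \frac{28}{3}\right) = -2 - \frac{28}{15} = - \frac{58}{15} \approx -3.8667$)
$Y{\left(4,4 \right)} B 45 = 2 \cdot 4 \left(- \frac{58}{15}\right) 45 = 8 \left(- \frac{58}{15}\right) 45 = \left(- \frac{464}{15}\right) 45 = -1392$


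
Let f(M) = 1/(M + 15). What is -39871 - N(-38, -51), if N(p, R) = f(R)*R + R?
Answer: -477857/12 ≈ -39821.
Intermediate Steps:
f(M) = 1/(15 + M)
N(p, R) = R + R/(15 + R) (N(p, R) = R/(15 + R) + R = R + R/(15 + R))
-39871 - N(-38, -51) = -39871 - (-51)*(16 - 51)/(15 - 51) = -39871 - (-51)*(-35)/(-36) = -39871 - (-51)*(-1)*(-35)/36 = -39871 - 1*(-595/12) = -39871 + 595/12 = -477857/12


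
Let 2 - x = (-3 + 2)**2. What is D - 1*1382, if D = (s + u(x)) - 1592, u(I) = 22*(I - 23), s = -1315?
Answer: -4773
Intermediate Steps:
x = 1 (x = 2 - (-3 + 2)**2 = 2 - 1*(-1)**2 = 2 - 1*1 = 2 - 1 = 1)
u(I) = -506 + 22*I (u(I) = 22*(-23 + I) = -506 + 22*I)
D = -3391 (D = (-1315 + (-506 + 22*1)) - 1592 = (-1315 + (-506 + 22)) - 1592 = (-1315 - 484) - 1592 = -1799 - 1592 = -3391)
D - 1*1382 = -3391 - 1*1382 = -3391 - 1382 = -4773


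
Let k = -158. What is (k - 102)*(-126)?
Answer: 32760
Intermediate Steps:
(k - 102)*(-126) = (-158 - 102)*(-126) = -260*(-126) = 32760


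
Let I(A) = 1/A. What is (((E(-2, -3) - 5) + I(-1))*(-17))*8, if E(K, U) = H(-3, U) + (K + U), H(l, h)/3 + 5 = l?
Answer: 4760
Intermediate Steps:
H(l, h) = -15 + 3*l
E(K, U) = -24 + K + U (E(K, U) = (-15 + 3*(-3)) + (K + U) = (-15 - 9) + (K + U) = -24 + (K + U) = -24 + K + U)
(((E(-2, -3) - 5) + I(-1))*(-17))*8 = ((((-24 - 2 - 3) - 5) + 1/(-1))*(-17))*8 = (((-29 - 5) - 1)*(-17))*8 = ((-34 - 1)*(-17))*8 = -35*(-17)*8 = 595*8 = 4760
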